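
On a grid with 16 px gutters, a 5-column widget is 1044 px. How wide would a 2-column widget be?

408 px

5c + 4·16 = 1044 → 5c = 980 → c = 196 px.
2-column span = 2·196 + 1·16 = 408 px.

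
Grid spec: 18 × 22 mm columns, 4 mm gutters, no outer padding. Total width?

464 mm

Total width: 18·22 + 17·4 = 464 mm.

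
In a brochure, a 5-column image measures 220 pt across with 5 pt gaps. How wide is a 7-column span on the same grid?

310 pt

Subtracting 4 gaps of 5 leaves 200 for 5 columns, so c = 40 pt.
Span of 7: 7·40 + 6·5 = 280 + 30 = 310 pt.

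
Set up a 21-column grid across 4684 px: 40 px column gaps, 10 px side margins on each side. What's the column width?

184 px

Inside the margins: 4684 − 20 = 4664 px.
4664 − 20·40 = 3864; ÷21 gives c = 184 px.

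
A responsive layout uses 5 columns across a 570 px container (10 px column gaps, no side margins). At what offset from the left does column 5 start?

464 px

Subtracting 4 column gaps of 10 leaves 530 for 5 columns, so c = 106 px.
No margin, so column 5 starts at 4·(column + gutter) = 4·116 = 464 px.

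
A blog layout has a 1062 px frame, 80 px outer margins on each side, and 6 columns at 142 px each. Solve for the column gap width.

10 px

Take off 160 px of margins, leaving 902 px.
Columns use 852 px, leaving 50 px across 5 column gaps = 10 px each.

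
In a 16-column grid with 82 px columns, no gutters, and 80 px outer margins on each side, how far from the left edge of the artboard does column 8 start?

654 px

Column 8 starts at margin + 7·(column + gutter) = 80 + 7·82 = 654 px.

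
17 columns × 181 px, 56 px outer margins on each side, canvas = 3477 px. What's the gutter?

18 px

Subtract both margins: 3477 − 2·56 = 3365 px.
17·181 + 16g = 3365 → 16g = 288 → g = 18 px.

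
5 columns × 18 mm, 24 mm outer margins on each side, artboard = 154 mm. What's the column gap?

Subtract both margins: 154 − 2·24 = 106 mm.
5 columns take 5·18 = 90 mm; remaining 16 splits into 4 column gaps.
g = 16 / 4 = 4 mm.

4 mm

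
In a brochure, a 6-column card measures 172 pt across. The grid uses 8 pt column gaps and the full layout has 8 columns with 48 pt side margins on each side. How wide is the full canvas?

328 pt

6c + 5·8 = 172 → 6c = 132 → c = 22 pt.
Adding margins, columns and gutters: 96 + 176 + 56 = 328 pt.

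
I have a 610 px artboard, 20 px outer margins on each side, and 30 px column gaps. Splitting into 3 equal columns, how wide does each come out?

Subtract both margins: 610 − 2·20 = 570 px.
570 − 2·30 = 510; ÷3 gives c = 170 px.

170 px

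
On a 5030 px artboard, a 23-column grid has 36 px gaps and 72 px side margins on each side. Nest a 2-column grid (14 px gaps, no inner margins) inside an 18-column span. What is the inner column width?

Take off 144 px of margins, leaving 4886 px.
4886 − 22·36 = 4094; ÷23 gives c = 178 px.
18-column span = 18·178 + 17·36 = 3816 px.
Subtracting 1 gap of 14 leaves 3802 for 2 columns, so d = 1901 px.

1901 px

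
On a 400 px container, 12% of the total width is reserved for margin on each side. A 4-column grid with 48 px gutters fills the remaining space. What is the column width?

400 × (1 − 2·12%) = 400 × 76% = 304 px for the columns.
Subtracting 3 gutters of 48 leaves 160 for 4 columns, so c = 40 px.

40 px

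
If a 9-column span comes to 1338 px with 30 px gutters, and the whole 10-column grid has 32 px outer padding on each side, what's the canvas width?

1338 − 8·30 = 1098; ÷9 gives c = 122 px.
Canvas = 2·32 + 10·122 + 9·30 = 64 + 1220 + 270 = 1554 px.

1554 px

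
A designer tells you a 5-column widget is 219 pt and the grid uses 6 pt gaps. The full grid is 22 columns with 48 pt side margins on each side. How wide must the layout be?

Subtracting 4 gaps of 6 leaves 195 for 5 columns, so c = 39 pt.
Layout = 2·48 + 22·39 + 21·6 = 96 + 858 + 126 = 1080 pt.

1080 pt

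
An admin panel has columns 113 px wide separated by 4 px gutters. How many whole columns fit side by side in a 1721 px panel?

14 columns

k columns need k·113 + (k−1)·4 = k·117 − 4.
k·117 − 4 ≤ 1721 → k ≤ 1725 / 117 ≈ 14.74, so k = 14.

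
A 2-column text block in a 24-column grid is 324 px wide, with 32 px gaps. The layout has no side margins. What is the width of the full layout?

4240 px

2 columns + 1 gap: 2c + 1·32 = 324.
2c = 324 − 32 = 292, so c = 146 px.
Summing: 3504 + 736 = 4240 px.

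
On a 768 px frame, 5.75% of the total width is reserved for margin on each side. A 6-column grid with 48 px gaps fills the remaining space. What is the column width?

768 × (1 − 2·5.75%) = 768 × 88.5% = 679.68 px for the columns.
Subtracting 5 gaps of 48 leaves 439.68 for 6 columns, so c = 73.28 px.

73.28 px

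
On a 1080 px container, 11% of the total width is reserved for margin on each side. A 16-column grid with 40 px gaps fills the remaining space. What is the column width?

Margins: 11% × 1080 = 118.8 px each, so content = 1080 − 237.6 = 842.4 px.
Subtracting 15 gaps of 40 leaves 242.4 for 16 columns, so c = 15.15 px.

15.15 px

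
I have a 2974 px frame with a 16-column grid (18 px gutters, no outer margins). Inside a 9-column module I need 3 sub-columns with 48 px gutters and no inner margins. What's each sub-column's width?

Subtracting 15 gutters of 18 leaves 2704 for 16 columns, so c = 169 px.
9-column span = 9·169 + 8·18 = 1665 px.
1665 − 2·48 = 1569; ÷3 gives d = 523 px.

523 px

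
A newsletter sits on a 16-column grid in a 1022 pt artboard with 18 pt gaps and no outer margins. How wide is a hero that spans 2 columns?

16c + 15·18 = 1022 → 16c = 752 → c = 47 pt.
2 columns plus 1 gap: 94 + 18 = 112 pt.

112 pt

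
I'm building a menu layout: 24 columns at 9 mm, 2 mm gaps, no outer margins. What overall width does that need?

Total width: 24·9 + 23·2 = 262 mm.

262 mm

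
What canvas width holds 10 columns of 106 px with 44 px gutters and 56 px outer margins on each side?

1568 px

Adding margins, columns and gutters: 112 + 1060 + 396 = 1568 px.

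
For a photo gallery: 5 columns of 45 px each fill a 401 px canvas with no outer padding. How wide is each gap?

5·45 + 4g = 401 → 4g = 176 → g = 44 px.

44 px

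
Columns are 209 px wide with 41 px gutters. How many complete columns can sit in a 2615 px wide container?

10 columns

k columns need k·209 + (k−1)·41 = k·250 − 41.
k·250 − 41 ≤ 2615 → k ≤ 2656 / 250 ≈ 10.62, so k = 10.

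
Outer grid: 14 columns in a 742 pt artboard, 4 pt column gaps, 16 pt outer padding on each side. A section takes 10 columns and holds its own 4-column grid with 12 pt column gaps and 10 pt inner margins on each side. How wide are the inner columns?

Take off 32 pt of margins, leaving 710 pt.
Subtracting 13 column gaps of 4 leaves 658 for 14 columns, so c = 47 pt.
Span of 10: 10·47 + 9·4 = 470 + 36 = 506 pt.
Inner content = 506 − 2·10 = 486 pt.
Subtracting 3 column gaps of 12 leaves 450 for 4 columns, so d = 112.5 pt.

112.5 pt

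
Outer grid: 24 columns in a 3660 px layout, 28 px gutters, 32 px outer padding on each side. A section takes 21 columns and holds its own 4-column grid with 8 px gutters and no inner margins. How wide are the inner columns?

779.75 px

Subtract both margins: 3660 − 2·32 = 3596 px.
3596 − 23·28 = 2952; ÷24 gives c = 123 px.
Span of 21: 21·123 + 20·28 = 2583 + 560 = 3143 px.
Subtracting 3 gutters of 8 leaves 3119 for 4 columns, so d = 779.75 px.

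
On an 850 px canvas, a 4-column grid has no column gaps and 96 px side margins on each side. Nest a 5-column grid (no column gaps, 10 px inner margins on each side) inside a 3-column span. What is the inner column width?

Outer content = 850 − 2·96 = 658 px.
With no column gaps, each column is 658/4 = 164.5 px.
With no column gaps, 3 columns span 3·164.5 = 493.5 px.
Inner content = 493.5 − 2·10 = 473.5 px.
With no column gaps, each column is 473.5/5 = 94.7 px.

94.7 px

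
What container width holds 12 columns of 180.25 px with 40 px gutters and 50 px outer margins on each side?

Adding margins, columns and gutters: 100 + 2163 + 440 = 2703 px.

2703 px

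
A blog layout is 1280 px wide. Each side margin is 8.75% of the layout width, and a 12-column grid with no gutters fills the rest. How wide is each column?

1280 × (1 − 2·8.75%) = 1280 × 82.5% = 1056 px for the columns.
1056 / 12 = 88 px per column.

88 px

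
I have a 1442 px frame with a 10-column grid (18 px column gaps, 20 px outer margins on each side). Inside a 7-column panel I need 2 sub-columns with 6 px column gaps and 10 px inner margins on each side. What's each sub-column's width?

475 px

Outer content = 1442 − 2·20 = 1402 px.
Subtracting 9 column gaps of 18 leaves 1240 for 10 columns, so c = 124 px.
7 columns plus 6 column gaps: 868 + 108 = 976 px.
Inner content = 976 − 2·10 = 956 px.
2d + 1·6 = 956 → 2d = 950 → d = 475 px.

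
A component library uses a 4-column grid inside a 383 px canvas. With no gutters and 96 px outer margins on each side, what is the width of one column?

Inside the margins: 383 − 192 = 191 px.
191 / 4 = 47.75 px per column.

47.75 px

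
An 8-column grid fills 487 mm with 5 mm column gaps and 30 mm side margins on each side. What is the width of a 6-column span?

Content width = 487 − 2·30 = 427 mm.
8 columns + 7 column gaps: 8c + 7·5 = 427.
8c = 427 − 35 = 392, so c = 49 mm.
Span of 6: 6·49 + 5·5 = 294 + 25 = 319 mm.

319 mm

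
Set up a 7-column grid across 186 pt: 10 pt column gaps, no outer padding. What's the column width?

18 pt

Subtracting 6 column gaps of 10 leaves 126 for 7 columns, so c = 18 pt.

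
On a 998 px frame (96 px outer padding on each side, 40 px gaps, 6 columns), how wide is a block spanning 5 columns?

665 px

Take off 192 px of margins, leaving 806 px.
6c + 5·40 = 806 → 6c = 606 → c = 101 px.
5-column span = 5·101 + 4·40 = 665 px.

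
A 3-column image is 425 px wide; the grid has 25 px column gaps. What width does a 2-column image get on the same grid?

Subtracting 2 column gaps of 25 leaves 375 for 3 columns, so c = 125 px.
2 columns plus 1 column gap: 250 + 25 = 275 px.

275 px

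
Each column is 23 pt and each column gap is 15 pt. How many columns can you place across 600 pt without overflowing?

k columns need k·23 + (k−1)·15 = k·38 − 15.
k·38 − 15 ≤ 600 → k ≤ 615 / 38 ≈ 16.18, so k = 16.

16 columns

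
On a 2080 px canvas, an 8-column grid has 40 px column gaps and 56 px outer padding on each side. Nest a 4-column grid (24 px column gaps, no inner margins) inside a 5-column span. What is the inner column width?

285.75 px

Inside the margins: 2080 − 112 = 1968 px.
8 columns + 7 column gaps: 8c + 7·40 = 1968.
8c = 1968 − 280 = 1688, so c = 211 px.
5 columns plus 4 column gaps: 1055 + 160 = 1215 px.
Subtracting 3 column gaps of 24 leaves 1143 for 4 columns, so d = 285.75 px.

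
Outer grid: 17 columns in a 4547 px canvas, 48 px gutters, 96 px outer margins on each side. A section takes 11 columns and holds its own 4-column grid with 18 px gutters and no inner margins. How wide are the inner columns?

686.75 px

Outer content = 4547 − 2·96 = 4355 px.
17 columns + 16 gutters: 17c + 16·48 = 4355.
17c = 4355 − 768 = 3587, so c = 211 px.
Span of 11: 11·211 + 10·48 = 2321 + 480 = 2801 px.
Subtracting 3 gutters of 18 leaves 2747 for 4 columns, so d = 686.75 px.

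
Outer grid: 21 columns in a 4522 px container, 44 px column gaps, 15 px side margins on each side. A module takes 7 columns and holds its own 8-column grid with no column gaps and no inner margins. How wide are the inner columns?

183.5 px

Outer content = 4522 − 2·15 = 4492 px.
21 columns + 20 column gaps: 21c + 20·44 = 4492.
21c = 4492 − 880 = 3612, so c = 172 px.
Span of 7: 7·172 + 6·44 = 1204 + 264 = 1468 px.
1468 / 8 = 183.5 px per column.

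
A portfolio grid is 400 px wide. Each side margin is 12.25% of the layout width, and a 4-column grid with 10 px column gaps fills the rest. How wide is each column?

68 px

Margins: 12.25% × 400 = 49 px each, so content = 400 − 98 = 302 px.
4c + 3·10 = 302 → 4c = 272 → c = 68 px.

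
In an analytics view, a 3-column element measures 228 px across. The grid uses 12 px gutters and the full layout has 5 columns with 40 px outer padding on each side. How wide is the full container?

468 px

228 − 2·12 = 204; ÷3 gives c = 68 px.
Total width: 2·40 + 5·68 + 4·12 = 468 px.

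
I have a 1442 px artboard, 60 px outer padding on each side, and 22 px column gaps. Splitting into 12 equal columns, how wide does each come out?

90 px

Inside the margins: 1442 − 120 = 1322 px.
12c + 11·22 = 1322 → 12c = 1080 → c = 90 px.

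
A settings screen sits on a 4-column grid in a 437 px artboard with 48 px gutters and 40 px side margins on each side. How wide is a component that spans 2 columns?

Take off 80 px of margins, leaving 357 px.
357 − 3·48 = 213; ÷4 gives c = 53.25 px.
2 columns plus 1 gutter: 106.5 + 48 = 154.5 px.

154.5 px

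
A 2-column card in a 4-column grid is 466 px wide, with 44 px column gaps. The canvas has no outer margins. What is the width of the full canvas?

2 columns + 1 column gap: 2c + 1·44 = 466.
2c = 466 − 44 = 422, so c = 211 px.
Total width: 4·211 + 3·44 = 976 px.

976 px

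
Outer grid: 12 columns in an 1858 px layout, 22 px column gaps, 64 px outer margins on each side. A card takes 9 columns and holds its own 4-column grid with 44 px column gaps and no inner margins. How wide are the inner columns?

290 px

Inside the margins: 1858 − 128 = 1730 px.
Subtracting 11 column gaps of 22 leaves 1488 for 12 columns, so c = 124 px.
Span of 9: 9·124 + 8·22 = 1116 + 176 = 1292 px.
Subtracting 3 column gaps of 44 leaves 1160 for 4 columns, so d = 290 px.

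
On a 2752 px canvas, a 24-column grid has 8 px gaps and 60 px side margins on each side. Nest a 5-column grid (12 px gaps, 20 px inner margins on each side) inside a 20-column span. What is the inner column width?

Take off 120 px of margins, leaving 2632 px.
2632 − 23·8 = 2448; ÷24 gives c = 102 px.
20 columns plus 19 gaps: 2040 + 152 = 2192 px.
Inner content = 2192 − 2·20 = 2152 px.
Subtracting 4 gaps of 12 leaves 2104 for 5 columns, so d = 420.8 px.

420.8 px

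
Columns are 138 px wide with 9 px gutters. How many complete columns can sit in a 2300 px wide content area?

15 columns

15 columns: 15·138 + 14·9 = 2196 px ≤ 2300.
16 columns: 2343 px > 2300. So 15.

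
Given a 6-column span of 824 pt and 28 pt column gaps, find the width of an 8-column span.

824 − 5·28 = 684; ÷6 gives c = 114 pt.
8-column span = 8·114 + 7·28 = 1108 pt.

1108 pt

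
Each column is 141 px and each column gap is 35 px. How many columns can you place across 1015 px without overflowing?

5 columns: 5·141 + 4·35 = 845 px ≤ 1015.
6 columns: 1021 px > 1015. So 5.

5 columns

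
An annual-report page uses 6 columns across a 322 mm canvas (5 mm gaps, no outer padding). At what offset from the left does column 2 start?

54.5 mm

6 columns + 5 gaps: 6c + 5·5 = 322.
6c = 322 − 25 = 297, so c = 49.5 mm.
Before column 2: 1 column + 1 gap.
Offset = 1·(49.5 + 5) = 1·54.5 = 54.5 mm.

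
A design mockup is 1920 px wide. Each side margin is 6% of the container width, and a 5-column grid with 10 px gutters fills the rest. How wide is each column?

329.92 px

Margins: 6% × 1920 = 115.2 px each, so content = 1920 − 230.4 = 1689.6 px.
Subtracting 4 gutters of 10 leaves 1649.6 for 5 columns, so c = 329.92 px.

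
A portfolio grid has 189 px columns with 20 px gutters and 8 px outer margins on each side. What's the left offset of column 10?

Before column 10: the margin + 9 columns + 9 gutters.
Offset = 8 + 9·(189 + 20) = 8 + 1881 = 1889 px.

1889 px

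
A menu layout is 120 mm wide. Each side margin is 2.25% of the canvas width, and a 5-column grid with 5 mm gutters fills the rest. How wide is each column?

Margins: 2.25% × 120 = 2.7 mm each, so content = 120 − 5.4 = 114.6 mm.
Subtracting 4 gutters of 5 leaves 94.6 for 5 columns, so c = 18.92 mm.

18.92 mm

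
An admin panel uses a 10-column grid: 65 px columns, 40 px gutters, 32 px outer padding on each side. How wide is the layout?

Layout = 2·32 + 10·65 + 9·40 = 64 + 650 + 360 = 1074 px.

1074 px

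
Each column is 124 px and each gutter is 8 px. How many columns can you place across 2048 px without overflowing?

k columns need k·124 + (k−1)·8 = k·132 − 8.
k·132 − 8 ≤ 2048 → k ≤ 2056 / 132 ≈ 15.58, so k = 15.

15 columns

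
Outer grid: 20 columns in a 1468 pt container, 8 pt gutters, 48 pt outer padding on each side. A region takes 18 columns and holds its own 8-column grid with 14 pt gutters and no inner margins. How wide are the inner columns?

142 pt

Outer content = 1468 − 2·48 = 1372 pt.
Subtracting 19 gutters of 8 leaves 1220 for 20 columns, so c = 61 pt.
Span of 18: 18·61 + 17·8 = 1098 + 136 = 1234 pt.
1234 − 7·14 = 1136; ÷8 gives d = 142 pt.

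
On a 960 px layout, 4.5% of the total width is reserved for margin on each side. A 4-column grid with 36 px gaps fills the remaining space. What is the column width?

Each margin = 4.5% of 960 = 43.2 px; content = 960 − 2·43.2 = 873.6 px.
4c + 3·36 = 873.6 → 4c = 765.6 → c = 191.4 px.

191.4 px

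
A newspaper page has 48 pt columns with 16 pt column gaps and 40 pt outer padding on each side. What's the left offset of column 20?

Column 20 starts at margin + 19·(column + gutter) = 40 + 19·64 = 1256 pt.

1256 pt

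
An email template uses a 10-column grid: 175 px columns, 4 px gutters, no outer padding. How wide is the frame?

1786 px

Summing: 1750 + 36 = 1786 px.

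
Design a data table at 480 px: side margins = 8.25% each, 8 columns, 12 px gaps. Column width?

480 × (1 − 2·8.25%) = 480 × 83.5% = 400.8 px for the columns.
400.8 − 7·12 = 316.8; ÷8 gives c = 39.6 px.

39.6 px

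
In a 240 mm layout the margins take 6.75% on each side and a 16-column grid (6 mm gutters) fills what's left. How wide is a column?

7.35 mm

Each margin = 6.75% of 240 = 16.2 mm; content = 240 − 2·16.2 = 207.6 mm.
Subtracting 15 gutters of 6 leaves 117.6 for 16 columns, so c = 7.35 mm.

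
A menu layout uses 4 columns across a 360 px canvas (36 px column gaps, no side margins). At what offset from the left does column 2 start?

99 px

4 columns + 3 column gaps: 4c + 3·36 = 360.
4c = 360 − 108 = 252, so c = 63 px.
Before column 2: 1 column + 1 column gap.
Offset = 1·(63 + 36) = 1·99 = 99 px.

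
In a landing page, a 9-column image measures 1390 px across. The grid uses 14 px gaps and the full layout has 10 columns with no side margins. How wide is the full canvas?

1546 px

Subtracting 8 gaps of 14 leaves 1278 for 9 columns, so c = 142 px.
Canvas = 10·142 + 9·14 = 1420 + 126 = 1546 px.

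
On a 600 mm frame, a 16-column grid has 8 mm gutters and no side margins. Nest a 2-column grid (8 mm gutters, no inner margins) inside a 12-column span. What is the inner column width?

16c + 15·8 = 600 → 16c = 480 → c = 30 mm.
12-column span = 12·30 + 11·8 = 448 mm.
2d + 1·8 = 448 → 2d = 440 → d = 220 mm.

220 mm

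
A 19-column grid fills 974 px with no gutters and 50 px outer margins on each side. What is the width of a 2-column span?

92 px

Content width = 974 − 2·50 = 874 px.
19c = 874 → c = 46 px.
2-column span = 2·46 = 92 px.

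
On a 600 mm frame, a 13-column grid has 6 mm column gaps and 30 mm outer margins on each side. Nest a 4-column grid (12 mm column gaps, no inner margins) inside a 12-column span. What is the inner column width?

115.5 mm

Inside the margins: 600 − 60 = 540 mm.
540 − 12·6 = 468; ÷13 gives c = 36 mm.
12 columns plus 11 column gaps: 432 + 66 = 498 mm.
Subtracting 3 column gaps of 12 leaves 462 for 4 columns, so d = 115.5 mm.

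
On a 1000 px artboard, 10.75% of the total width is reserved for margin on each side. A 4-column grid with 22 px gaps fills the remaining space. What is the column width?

Margins: 10.75% × 1000 = 107.5 px each, so content = 1000 − 215 = 785 px.
4c + 3·22 = 785 → 4c = 719 → c = 179.75 px.

179.75 px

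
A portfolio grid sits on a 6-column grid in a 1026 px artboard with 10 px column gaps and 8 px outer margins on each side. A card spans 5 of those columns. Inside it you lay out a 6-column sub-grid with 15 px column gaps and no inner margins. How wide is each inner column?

127.5 px

Subtract both margins: 1026 − 2·8 = 1010 px.
1010 − 5·10 = 960; ÷6 gives c = 160 px.
5 columns plus 4 column gaps: 800 + 40 = 840 px.
6 columns + 5 column gaps: 6d + 5·15 = 840.
6d = 840 − 75 = 765, so d = 127.5 px.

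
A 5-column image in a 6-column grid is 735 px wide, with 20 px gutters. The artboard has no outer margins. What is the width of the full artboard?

886 px

5c + 4·20 = 735 → 5c = 655 → c = 131 px.
Artboard = 6·131 + 5·20 = 786 + 100 = 886 px.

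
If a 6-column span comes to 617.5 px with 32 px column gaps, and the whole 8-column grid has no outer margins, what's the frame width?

834 px

6 columns + 5 column gaps: 6c + 5·32 = 617.5.
6c = 617.5 − 160 = 457.5, so c = 76.25 px.
Frame = 8·76.25 + 7·32 = 610 + 224 = 834 px.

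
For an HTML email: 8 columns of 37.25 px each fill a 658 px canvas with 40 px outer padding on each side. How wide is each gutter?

Take off 80 px of margins, leaving 578 px.
8 columns take 8·37.25 = 298 px; remaining 280 splits into 7 gutters.
g = 280 / 7 = 40 px.

40 px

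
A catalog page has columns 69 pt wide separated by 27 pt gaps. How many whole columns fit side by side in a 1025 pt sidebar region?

10 columns

10 columns: 10·69 + 9·27 = 933 pt ≤ 1025.
11 columns: 1029 pt > 1025. So 10.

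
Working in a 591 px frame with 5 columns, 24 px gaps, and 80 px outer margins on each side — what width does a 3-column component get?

Inside the margins: 591 − 160 = 431 px.
Subtracting 4 gaps of 24 leaves 335 for 5 columns, so c = 67 px.
3-column span = 3·67 + 2·24 = 249 px.

249 px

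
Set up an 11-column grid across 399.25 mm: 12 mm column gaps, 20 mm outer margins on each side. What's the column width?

21.75 mm

Inside the margins: 399.25 − 40 = 359.25 mm.
Subtracting 10 column gaps of 12 leaves 239.25 for 11 columns, so c = 21.75 mm.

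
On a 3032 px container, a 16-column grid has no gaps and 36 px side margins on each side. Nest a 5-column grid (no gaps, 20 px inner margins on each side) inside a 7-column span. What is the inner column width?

251 px

Take off 72 px of margins, leaving 2960 px.
16c = 2960 → c = 185 px.
With no gaps, 7 columns span 7·185 = 1295 px.
Inner content = 1295 − 2·20 = 1255 px.
With no gaps, each column is 1255/5 = 251 px.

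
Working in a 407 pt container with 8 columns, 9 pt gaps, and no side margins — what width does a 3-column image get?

8 columns + 7 gaps: 8c + 7·9 = 407.
8c = 407 − 63 = 344, so c = 43 pt.
Span of 3: 3·43 + 2·9 = 129 + 18 = 147 pt.

147 pt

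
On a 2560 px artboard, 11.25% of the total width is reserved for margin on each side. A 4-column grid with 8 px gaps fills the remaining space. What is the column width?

490 px

Margins: 11.25% × 2560 = 288 px each, so content = 2560 − 576 = 1984 px.
Subtracting 3 gaps of 8 leaves 1960 for 4 columns, so c = 490 px.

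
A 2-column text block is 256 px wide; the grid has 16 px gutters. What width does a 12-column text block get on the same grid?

1616 px

256 − 1·16 = 240; ÷2 gives c = 120 px.
12-column span = 12·120 + 11·16 = 1616 px.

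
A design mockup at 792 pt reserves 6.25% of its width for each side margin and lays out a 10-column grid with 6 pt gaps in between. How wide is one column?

792 × (1 − 2·6.25%) = 792 × 87.5% = 693 pt for the columns.
Subtracting 9 gaps of 6 leaves 639 for 10 columns, so c = 63.9 pt.

63.9 pt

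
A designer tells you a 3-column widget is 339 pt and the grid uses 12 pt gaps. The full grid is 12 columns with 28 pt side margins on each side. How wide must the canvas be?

339 − 2·12 = 315; ÷3 gives c = 105 pt.
Total width: 2·28 + 12·105 + 11·12 = 1448 pt.

1448 pt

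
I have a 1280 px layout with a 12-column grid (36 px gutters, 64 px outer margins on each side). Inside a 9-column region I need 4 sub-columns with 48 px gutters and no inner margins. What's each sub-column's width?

177.75 px

Outer content = 1280 − 2·64 = 1152 px.
Subtracting 11 gutters of 36 leaves 756 for 12 columns, so c = 63 px.
Span of 9: 9·63 + 8·36 = 567 + 288 = 855 px.
855 − 3·48 = 711; ÷4 gives d = 177.75 px.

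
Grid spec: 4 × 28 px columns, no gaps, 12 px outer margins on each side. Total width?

136 px

Summing: 24 + 112 = 136 px.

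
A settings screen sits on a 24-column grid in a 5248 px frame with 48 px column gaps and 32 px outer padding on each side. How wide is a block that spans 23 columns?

4966 px

Content width = 5248 − 2·32 = 5184 px.
5184 − 23·48 = 4080; ÷24 gives c = 170 px.
23 columns plus 22 column gaps: 3910 + 1056 = 4966 px.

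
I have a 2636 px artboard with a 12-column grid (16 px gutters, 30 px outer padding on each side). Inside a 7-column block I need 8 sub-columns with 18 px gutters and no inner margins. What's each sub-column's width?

171.25 px

Outer content = 2636 − 2·30 = 2576 px.
12 columns + 11 gutters: 12c + 11·16 = 2576.
12c = 2576 − 176 = 2400, so c = 200 px.
7 columns plus 6 gutters: 1400 + 96 = 1496 px.
1496 − 7·18 = 1370; ÷8 gives d = 171.25 px.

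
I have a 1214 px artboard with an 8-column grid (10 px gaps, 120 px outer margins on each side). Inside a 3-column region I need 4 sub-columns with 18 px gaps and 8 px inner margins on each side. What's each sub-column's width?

Outer content = 1214 − 2·120 = 974 px.
8 columns + 7 gaps: 8c + 7·10 = 974.
8c = 974 − 70 = 904, so c = 113 px.
3-column span = 3·113 + 2·10 = 359 px.
Inner content = 359 − 2·8 = 343 px.
343 − 3·18 = 289; ÷4 gives d = 72.25 px.

72.25 px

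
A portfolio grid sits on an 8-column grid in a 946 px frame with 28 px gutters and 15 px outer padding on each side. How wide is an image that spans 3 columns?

Inside the margins: 946 − 30 = 916 px.
8c + 7·28 = 916 → 8c = 720 → c = 90 px.
3 columns plus 2 gutters: 270 + 56 = 326 px.

326 px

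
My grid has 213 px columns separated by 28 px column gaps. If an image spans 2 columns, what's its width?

454 px

2 columns plus 1 column gap: 426 + 28 = 454 px.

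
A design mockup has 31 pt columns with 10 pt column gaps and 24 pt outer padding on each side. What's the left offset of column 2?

Column 2 starts at margin + 1·(column + gutter) = 24 + 1·41 = 65 pt.

65 pt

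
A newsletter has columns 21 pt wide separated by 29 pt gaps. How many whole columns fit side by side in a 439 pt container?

9 columns

Each extra column adds 21 + 29 = 50 pt.
(439 + 29) / 50 = 9.36, so 9 columns fit.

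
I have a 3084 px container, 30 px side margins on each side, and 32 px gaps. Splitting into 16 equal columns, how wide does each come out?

159 px

Inside the margins: 3084 − 60 = 3024 px.
3024 − 15·32 = 2544; ÷16 gives c = 159 px.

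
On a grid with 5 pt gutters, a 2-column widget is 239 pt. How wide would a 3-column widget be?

361 pt

239 − 1·5 = 234; ÷2 gives c = 117 pt.
3-column span = 3·117 + 2·5 = 361 pt.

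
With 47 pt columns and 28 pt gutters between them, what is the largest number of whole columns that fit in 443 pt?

6 columns

Each extra column adds 47 + 28 = 75 pt.
(443 + 28) / 75 = 6.28, so 6 columns fit.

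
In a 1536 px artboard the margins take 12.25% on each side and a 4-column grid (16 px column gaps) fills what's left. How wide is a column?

277.92 px

Each margin = 12.25% of 1536 = 188.16 px; content = 1536 − 2·188.16 = 1159.68 px.
4c + 3·16 = 1159.68 → 4c = 1111.68 → c = 277.92 px.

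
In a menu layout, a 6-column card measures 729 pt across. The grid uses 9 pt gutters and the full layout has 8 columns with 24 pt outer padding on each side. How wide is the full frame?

1023 pt

729 − 5·9 = 684; ÷6 gives c = 114 pt.
Adding margins, columns and gutters: 48 + 912 + 63 = 1023 pt.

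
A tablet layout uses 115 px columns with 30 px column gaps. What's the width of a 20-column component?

20 columns plus 19 column gaps: 2300 + 570 = 2870 px.

2870 px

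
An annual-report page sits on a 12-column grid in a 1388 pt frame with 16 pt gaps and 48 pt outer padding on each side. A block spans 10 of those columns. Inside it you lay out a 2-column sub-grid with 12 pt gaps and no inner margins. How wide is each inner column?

531 pt

Inside the margins: 1388 − 96 = 1292 pt.
12 columns + 11 gaps: 12c + 11·16 = 1292.
12c = 1292 − 176 = 1116, so c = 93 pt.
10-column span = 10·93 + 9·16 = 1074 pt.
Subtracting 1 gap of 12 leaves 1062 for 2 columns, so d = 531 pt.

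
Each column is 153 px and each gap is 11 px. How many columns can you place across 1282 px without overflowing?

7 columns

Each extra column adds 153 + 11 = 164 px.
(1282 + 11) / 164 = 7.88, so 7 columns fit.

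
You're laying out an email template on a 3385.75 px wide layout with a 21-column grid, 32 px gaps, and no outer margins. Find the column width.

21c + 20·32 = 3385.75 → 21c = 2745.75 → c = 130.75 px.

130.75 px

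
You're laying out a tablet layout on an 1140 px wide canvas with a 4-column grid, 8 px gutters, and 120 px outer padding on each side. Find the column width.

219 px

Inside the margins: 1140 − 240 = 900 px.
4 columns + 3 gutters: 4c + 3·8 = 900.
4c = 900 − 24 = 876, so c = 219 px.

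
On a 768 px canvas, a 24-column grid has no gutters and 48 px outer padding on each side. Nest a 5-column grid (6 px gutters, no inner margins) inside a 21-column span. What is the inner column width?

112.8 px

Outer content = 768 − 2·48 = 672 px.
672 / 24 = 28 px per column.
With no gutters, 21 columns span 21·28 = 588 px.
588 − 4·6 = 564; ÷5 gives d = 112.8 px.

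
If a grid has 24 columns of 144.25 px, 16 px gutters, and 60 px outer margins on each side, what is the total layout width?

3950 px

Adding margins, columns and gutters: 120 + 3462 + 368 = 3950 px.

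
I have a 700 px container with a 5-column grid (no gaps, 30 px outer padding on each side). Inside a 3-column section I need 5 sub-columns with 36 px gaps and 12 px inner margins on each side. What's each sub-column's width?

43.2 px

Outer content = 700 − 2·30 = 640 px.
640 / 5 = 128 px per column.
3-column span = 3·128 = 384 px.
Inner content = 384 − 2·12 = 360 px.
360 − 4·36 = 216; ÷5 gives d = 43.2 px.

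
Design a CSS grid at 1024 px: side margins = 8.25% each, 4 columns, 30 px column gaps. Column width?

1024 × (1 − 2·8.25%) = 1024 × 83.5% = 855.04 px for the columns.
855.04 − 3·30 = 765.04; ÷4 gives c = 191.26 px.

191.26 px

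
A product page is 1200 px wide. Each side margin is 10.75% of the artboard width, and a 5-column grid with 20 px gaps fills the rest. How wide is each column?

172.4 px

Margins: 10.75% × 1200 = 129 px each, so content = 1200 − 258 = 942 px.
5 columns + 4 gaps: 5c + 4·20 = 942.
5c = 942 − 80 = 862, so c = 172.4 px.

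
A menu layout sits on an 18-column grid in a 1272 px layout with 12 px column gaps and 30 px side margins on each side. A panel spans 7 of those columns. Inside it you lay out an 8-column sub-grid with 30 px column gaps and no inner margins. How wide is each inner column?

31.75 px

Outer content = 1272 − 2·30 = 1212 px.
Subtracting 17 column gaps of 12 leaves 1008 for 18 columns, so c = 56 px.
7-column span = 7·56 + 6·12 = 464 px.
Subtracting 7 column gaps of 30 leaves 254 for 8 columns, so d = 31.75 px.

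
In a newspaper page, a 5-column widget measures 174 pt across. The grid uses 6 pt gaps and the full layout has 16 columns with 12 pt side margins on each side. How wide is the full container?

5c + 4·6 = 174 → 5c = 150 → c = 30 pt.
Container = 2·12 + 16·30 + 15·6 = 24 + 480 + 90 = 594 pt.

594 pt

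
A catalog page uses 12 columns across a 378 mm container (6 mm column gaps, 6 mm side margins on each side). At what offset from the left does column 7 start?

Inside the margins: 378 − 12 = 366 mm.
12c + 11·6 = 366 → 12c = 300 → c = 25 mm.
Each column+gutter stride is 31 mm; 6 of them past the 6 mm margin is 6 + 186 = 192 mm.

192 mm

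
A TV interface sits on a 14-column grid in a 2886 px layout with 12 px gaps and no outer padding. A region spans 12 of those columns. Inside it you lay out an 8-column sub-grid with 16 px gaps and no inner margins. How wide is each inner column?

295 px

Subtracting 13 gaps of 12 leaves 2730 for 14 columns, so c = 195 px.
12-column span = 12·195 + 11·12 = 2472 px.
Subtracting 7 gaps of 16 leaves 2360 for 8 columns, so d = 295 px.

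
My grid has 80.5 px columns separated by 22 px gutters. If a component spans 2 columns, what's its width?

183 px

Span of 2: 2·80.5 + 1·22 = 161 + 22 = 183 px.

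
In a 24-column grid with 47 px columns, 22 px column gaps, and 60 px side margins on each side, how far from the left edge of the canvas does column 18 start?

1233 px

Each column+gutter stride is 69 px; 17 of them past the 60 px margin is 60 + 1173 = 1233 px.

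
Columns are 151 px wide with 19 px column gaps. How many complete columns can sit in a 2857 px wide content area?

k columns need k·151 + (k−1)·19 = k·170 − 19.
k·170 − 19 ≤ 2857 → k ≤ 2876 / 170 ≈ 16.92, so k = 16.

16 columns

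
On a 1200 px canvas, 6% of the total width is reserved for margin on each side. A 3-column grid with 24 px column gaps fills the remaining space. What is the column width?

Each margin = 6% of 1200 = 72 px; content = 1200 − 2·72 = 1056 px.
Subtracting 2 column gaps of 24 leaves 1008 for 3 columns, so c = 336 px.

336 px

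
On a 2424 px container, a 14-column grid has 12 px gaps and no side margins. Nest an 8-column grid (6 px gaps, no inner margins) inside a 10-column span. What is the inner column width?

14 columns + 13 gaps: 14c + 13·12 = 2424.
14c = 2424 − 156 = 2268, so c = 162 px.
10-column span = 10·162 + 9·12 = 1728 px.
8d + 7·6 = 1728 → 8d = 1686 → d = 210.75 px.

210.75 px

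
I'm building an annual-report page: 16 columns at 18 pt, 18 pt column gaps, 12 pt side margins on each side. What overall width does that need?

582 pt

Adding margins, columns and gutters: 24 + 288 + 270 = 582 pt.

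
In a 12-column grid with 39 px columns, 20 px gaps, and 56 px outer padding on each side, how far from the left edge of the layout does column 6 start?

351 px

Column 6 starts at margin + 5·(column + gutter) = 56 + 5·59 = 351 px.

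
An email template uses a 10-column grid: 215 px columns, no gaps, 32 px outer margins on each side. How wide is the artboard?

Artboard = 2·32 + 10·215 = 64 + 2150 = 2214 px.

2214 px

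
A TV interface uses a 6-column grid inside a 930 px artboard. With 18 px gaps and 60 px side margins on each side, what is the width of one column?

120 px

Inside the margins: 930 − 120 = 810 px.
6c + 5·18 = 810 → 6c = 720 → c = 120 px.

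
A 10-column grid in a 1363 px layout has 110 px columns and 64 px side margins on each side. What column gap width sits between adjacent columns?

15 px

Take off 128 px of margins, leaving 1235 px.
10·110 + 9g = 1235 → 9g = 135 → g = 15 px.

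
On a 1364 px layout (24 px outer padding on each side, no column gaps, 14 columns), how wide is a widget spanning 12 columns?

Subtract both margins: 1364 − 2·24 = 1316 px.
With no column gaps, each column is 1316/14 = 94 px.
With no column gaps, 12 columns span 12·94 = 1128 px.

1128 px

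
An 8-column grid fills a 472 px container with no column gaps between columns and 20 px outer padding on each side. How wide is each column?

54 px

Subtract both margins: 472 − 2·20 = 432 px.
432 / 8 = 54 px per column.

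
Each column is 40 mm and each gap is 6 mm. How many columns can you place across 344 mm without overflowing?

7 columns

k columns need k·40 + (k−1)·6 = k·46 − 6.
k·46 − 6 ≤ 344 → k ≤ 350 / 46 ≈ 7.61, so k = 7.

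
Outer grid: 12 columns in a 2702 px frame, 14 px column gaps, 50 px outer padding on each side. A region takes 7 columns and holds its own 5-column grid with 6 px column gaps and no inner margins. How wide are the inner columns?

Take off 100 px of margins, leaving 2602 px.
12c + 11·14 = 2602 → 12c = 2448 → c = 204 px.
7 columns plus 6 column gaps: 1428 + 84 = 1512 px.
Subtracting 4 column gaps of 6 leaves 1488 for 5 columns, so d = 297.6 px.

297.6 px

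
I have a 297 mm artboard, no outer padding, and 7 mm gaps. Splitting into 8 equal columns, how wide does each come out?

297 − 7·7 = 248; ÷8 gives c = 31 mm.

31 mm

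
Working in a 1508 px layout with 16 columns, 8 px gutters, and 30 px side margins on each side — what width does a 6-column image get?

Subtract both margins: 1508 − 2·30 = 1448 px.
16c + 15·8 = 1448 → 16c = 1328 → c = 83 px.
6 columns plus 5 gutters: 498 + 40 = 538 px.

538 px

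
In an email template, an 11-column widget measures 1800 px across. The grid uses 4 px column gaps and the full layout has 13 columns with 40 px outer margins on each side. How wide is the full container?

11 columns + 10 column gaps: 11c + 10·4 = 1800.
11c = 1800 − 40 = 1760, so c = 160 px.
Adding margins, columns and gutters: 80 + 2080 + 48 = 2208 px.

2208 px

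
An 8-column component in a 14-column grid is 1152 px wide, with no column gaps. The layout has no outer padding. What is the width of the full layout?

1152 / 8 = 144 px per column.
Summing: 2016 = 2016 px.

2016 px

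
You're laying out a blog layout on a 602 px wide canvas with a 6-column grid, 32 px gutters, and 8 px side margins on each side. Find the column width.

Content width = 602 − 2·8 = 586 px.
586 − 5·32 = 426; ÷6 gives c = 71 px.

71 px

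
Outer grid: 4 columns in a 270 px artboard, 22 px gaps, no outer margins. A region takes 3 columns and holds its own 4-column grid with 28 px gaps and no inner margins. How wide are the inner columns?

28.25 px

4c + 3·22 = 270 → 4c = 204 → c = 51 px.
3 columns plus 2 gaps: 153 + 44 = 197 px.
4d + 3·28 = 197 → 4d = 113 → d = 28.25 px.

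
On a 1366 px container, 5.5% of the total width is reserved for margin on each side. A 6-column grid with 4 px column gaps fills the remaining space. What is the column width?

Margins: 5.5% × 1366 = 75.13 px each, so content = 1366 − 150.26 = 1215.74 px.
Subtracting 5 column gaps of 4 leaves 1195.74 for 6 columns, so c = 199.29 px.

199.29 px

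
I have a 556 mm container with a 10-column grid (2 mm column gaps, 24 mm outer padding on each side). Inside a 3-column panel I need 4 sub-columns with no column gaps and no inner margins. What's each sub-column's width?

Subtract both margins: 556 − 2·24 = 508 mm.
10 columns + 9 column gaps: 10c + 9·2 = 508.
10c = 508 − 18 = 490, so c = 49 mm.
Span of 3: 3·49 + 2·2 = 147 + 4 = 151 mm.
151 / 4 = 37.75 mm per column.

37.75 mm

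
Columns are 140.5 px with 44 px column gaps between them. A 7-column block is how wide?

1247.5 px

Span of 7: 7·140.5 + 6·44 = 983.5 + 264 = 1247.5 px.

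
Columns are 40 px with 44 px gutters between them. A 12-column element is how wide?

964 px

12-column span = 12·40 + 11·44 = 964 px.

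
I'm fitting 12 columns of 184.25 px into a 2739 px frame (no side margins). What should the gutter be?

12·184.25 + 11g = 2739 → 11g = 528 → g = 48 px.

48 px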